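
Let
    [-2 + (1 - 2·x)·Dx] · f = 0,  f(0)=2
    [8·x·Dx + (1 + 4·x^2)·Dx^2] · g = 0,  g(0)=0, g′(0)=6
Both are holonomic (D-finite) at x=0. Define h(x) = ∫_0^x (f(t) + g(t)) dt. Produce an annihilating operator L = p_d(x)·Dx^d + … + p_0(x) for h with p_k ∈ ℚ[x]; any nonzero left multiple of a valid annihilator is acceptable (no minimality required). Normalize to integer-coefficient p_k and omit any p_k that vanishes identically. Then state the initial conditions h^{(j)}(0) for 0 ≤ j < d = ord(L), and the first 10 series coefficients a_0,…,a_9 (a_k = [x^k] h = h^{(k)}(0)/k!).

f: a_k = 2, 4, 8, 16, 32, 64, 128, 256, 512, 1024, …
g: a_k = 0, 6, 0, -8, 0, 96/5, 0, -384/7, 0, 512/3, …
Weyl lclm of L_f,L_g ⇒ L₀ (ord ≤ 3).
h=∫₀ˣh₀: take L = L₀·Dx.
L = (-8 + 64·x + 96·x^2)·Dx^2 + (8 - 8·x + 32·x^2 + 96·x^3)·Dx^3 + (-1 + 16·x^4)·Dx^4  (order 4).
h: a_k = 0, 2, 5, 8/3, 2, 32/5, 208/15, 128/7, 176/7, 512/9, …
ICs: h(0) = 0, h′(0) = 2, h′′(0) = 10, h′′′(0) = 16.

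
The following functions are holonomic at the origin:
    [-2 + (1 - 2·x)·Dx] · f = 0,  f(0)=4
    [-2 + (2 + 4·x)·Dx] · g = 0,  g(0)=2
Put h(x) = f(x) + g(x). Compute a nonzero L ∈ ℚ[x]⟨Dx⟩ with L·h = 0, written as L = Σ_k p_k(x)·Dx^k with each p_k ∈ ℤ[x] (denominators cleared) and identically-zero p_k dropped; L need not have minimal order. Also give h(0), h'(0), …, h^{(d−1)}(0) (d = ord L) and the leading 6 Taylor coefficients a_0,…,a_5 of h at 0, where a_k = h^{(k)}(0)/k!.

L = (-10 - 12·x) + (9 + 28·x + 36·x^2)·Dx + (-1 - 6·x + 4·x^2 + 24·x^3)·Dx^2  (order 2).
h: a_k = 6, 10, 15, 33, 251/4, 519/4, …
ICs: h(0) = 6, h′(0) = 10.

f: a_k = 4, 8, 16, 32, 64, 128, …
g: a_k = 2, 2, -1, 1, -5/4, 7/4, …
Sum ⇒ L₀ = lclm(L_f,L_g) in ℚ(x)⟨Dx⟩.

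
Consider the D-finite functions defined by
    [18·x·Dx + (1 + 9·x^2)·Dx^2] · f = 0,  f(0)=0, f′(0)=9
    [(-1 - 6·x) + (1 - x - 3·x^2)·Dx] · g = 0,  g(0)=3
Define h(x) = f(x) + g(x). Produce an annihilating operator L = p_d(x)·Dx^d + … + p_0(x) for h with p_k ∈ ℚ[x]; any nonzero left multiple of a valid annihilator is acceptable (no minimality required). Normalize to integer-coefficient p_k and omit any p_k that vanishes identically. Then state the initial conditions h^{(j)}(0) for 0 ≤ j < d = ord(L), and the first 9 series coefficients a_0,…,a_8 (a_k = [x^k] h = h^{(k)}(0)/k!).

f: a_k = 0, 9, 0, -27, 0, 729/5, 0, -6561/7, 0, …
g: a_k = 3, 3, 12, 21, 57, 120, 291, 651, 1524, …
h₀=f+g: left-lcm gives L₀, ord ≤ 3.
L = (72 - 288·x - 4428·x^2 - 9720·x^3 - 33534·x^4 - 13122·x^6)·Dx + (-30 - 180·x - 144·x^2 - 1728·x^3 - 9153·x^4 - 23814·x^5 - 2187·x^6 - 13122·x^7)·Dx^2 + (4 + 14·x + 114·x^2 - 36·x^3 + 459·x^4 - 1539·x^5 - 2430·x^6 - 729·x^7 - 2187·x^8)·Dx^3  (order 3).
h: a_k = 3, 12, 12, -6, 57, 1329/5, 291, -2004/7, 1524, …
ICs: h(0) = 3, h′(0) = 12, h′′(0) = 24.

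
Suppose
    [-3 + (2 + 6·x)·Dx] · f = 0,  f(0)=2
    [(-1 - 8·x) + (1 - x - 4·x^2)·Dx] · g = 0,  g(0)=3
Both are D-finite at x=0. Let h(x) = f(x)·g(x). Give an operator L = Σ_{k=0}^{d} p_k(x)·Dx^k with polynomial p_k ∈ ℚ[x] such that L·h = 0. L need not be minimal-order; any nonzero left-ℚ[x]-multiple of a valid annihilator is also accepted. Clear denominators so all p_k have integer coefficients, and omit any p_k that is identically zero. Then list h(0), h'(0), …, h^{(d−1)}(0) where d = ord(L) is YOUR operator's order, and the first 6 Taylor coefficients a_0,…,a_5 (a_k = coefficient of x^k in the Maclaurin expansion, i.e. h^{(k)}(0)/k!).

f: a_k = 2, 3, -9/4, 27/8, -405/64, 1701/128, …
g: a_k = 3, 3, 15, 27, 87, 195, …
L₀ := L_f ⊗_s L_g (sym. prod.), ord ≤ 1.
L = (5 + 19·x + 36·x^2) + (-2 - 4·x + 14·x^2 + 24·x^3)·Dx  (order 1).
h: a_k = 6, 15, 129/4, 819/8, 13593/64, 84705/128, …
ICs: h(0) = 6.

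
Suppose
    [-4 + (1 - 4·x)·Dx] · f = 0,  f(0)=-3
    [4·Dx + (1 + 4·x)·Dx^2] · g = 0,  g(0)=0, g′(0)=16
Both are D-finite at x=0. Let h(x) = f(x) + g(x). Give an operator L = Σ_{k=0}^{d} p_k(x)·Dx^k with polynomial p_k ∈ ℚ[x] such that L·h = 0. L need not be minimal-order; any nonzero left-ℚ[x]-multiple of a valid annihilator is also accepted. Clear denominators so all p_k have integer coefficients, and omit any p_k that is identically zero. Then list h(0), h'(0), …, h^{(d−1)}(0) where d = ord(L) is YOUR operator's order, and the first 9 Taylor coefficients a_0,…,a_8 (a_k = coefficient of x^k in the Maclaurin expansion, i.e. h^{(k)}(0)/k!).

L = (160 + 128·x)·Dx + (16 + 256·x + 256·x^2)·Dx^2 + (-3 - 4·x + 48·x^2 + 64·x^3)·Dx^3  (order 3).
h: a_k = -3, 4, -80, -320/3, -1024, -11264/5, -45056/3, -278528/7, -229376, …
ICs: h(0) = -3, h′(0) = 4, h′′(0) = -160.

f: a_k = -3, -12, -48, -192, -768, -3072, -12288, -49152, -196608, …
g: a_k = 0, 16, -32, 256/3, -256, 4096/5, -8192/3, 65536/7, -32768, …
f+g: L₀ = lclm(L_f,L_g), ord ≤ 1+2.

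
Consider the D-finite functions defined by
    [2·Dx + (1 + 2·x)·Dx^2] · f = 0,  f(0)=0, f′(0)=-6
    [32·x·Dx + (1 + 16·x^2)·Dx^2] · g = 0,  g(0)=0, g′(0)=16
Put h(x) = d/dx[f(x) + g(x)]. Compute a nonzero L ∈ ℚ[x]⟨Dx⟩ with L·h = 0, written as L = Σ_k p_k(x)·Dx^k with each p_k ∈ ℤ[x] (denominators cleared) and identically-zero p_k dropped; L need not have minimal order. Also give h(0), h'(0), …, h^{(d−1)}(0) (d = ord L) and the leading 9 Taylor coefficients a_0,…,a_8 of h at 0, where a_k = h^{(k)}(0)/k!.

L = (-32 - 192·x + 1536·x^2 + 1024·x^3) + (-20 - 64·x + 576·x^2 + 3072·x^3 + 2048·x^4)·Dx + (-1 + 14·x + 32·x^2 + 256·x^3 + 768·x^4 + 512·x^5)·Dx^2  (order 2).
h: a_k = 10, 12, -280, 48, 4000, 192, -65920, 768, 1047040, …
ICs: h(0) = 10, h′(0) = 12.

f: a_k = 0, -6, 6, -8, 12, -96/5, 32, -384/7, 96, …
g: a_k = 0, 16, 0, -256/3, 0, 4096/5, 0, -65536/7, 0, …
f+g: L₀ = lclm(L_f,L_g), ord ≤ 2+2.
Derive L from L₀ (diff closure).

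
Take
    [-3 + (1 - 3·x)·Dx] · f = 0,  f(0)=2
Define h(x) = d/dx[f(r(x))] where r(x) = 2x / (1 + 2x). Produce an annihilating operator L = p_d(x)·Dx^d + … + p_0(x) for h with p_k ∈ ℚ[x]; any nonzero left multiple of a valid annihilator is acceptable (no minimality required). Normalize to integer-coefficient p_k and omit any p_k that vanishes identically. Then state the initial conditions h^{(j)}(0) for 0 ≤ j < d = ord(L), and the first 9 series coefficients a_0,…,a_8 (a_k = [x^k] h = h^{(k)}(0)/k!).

L = 8 + (-1 + 4·x)·Dx  (order 1).
h: a_k = 12, 96, 576, 3072, 15360, 73728, 344064, 1572864, 7077888, …
ICs: h(0) = 12.

f: a_k = 2, 6, 18, 54, 162, 486, 1458, 4374, 13122, …
Substitute x→r, Dx→(1/r')Dx; clear ⇒ L₀.
Derive L from L₀ (diff closure).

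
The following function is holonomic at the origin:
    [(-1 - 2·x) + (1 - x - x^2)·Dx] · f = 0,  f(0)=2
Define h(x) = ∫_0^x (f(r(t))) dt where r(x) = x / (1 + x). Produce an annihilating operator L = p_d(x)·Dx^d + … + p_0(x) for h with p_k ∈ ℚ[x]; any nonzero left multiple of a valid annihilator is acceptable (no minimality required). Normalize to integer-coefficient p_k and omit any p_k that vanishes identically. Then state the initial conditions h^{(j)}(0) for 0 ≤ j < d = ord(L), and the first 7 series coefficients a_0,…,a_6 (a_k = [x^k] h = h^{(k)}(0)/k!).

L = (1 + 3·x)·Dx + (-1 - 2·x + x^3)·Dx^2  (order 2).
h: a_k = 0, 2, 1, 2/3, 0, 2/5, -1/3, …
ICs: h(0) = 0, h′(0) = 2.

f: a_k = 2, 2, 4, 6, 10, 16, 26, …
h₀=f(r): pull back L_f along r ⇒ L₀.
h=∫₀ˣh₀: take L = L₀·Dx.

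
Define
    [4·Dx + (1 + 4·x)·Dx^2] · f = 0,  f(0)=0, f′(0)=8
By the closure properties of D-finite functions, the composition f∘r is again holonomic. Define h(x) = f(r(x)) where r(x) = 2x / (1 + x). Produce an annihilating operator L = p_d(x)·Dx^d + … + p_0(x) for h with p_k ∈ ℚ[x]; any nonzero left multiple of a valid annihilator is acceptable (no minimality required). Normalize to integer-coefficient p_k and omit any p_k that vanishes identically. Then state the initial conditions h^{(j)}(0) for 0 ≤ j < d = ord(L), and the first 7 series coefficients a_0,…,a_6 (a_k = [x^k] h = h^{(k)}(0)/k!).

f: a_k = 0, 8, -16, 128/3, -128, 2048/5, -4096/3, …
f∘r: x↦r, Dx↦Dx/r' in L_f ⇒ L₀.
L = (10 + 18·x)·Dx + (1 + 10·x + 9·x^2)·Dx^2  (order 2).
h: a_k = 0, 16, -80, 1456/3, -3280, 118096/5, -531440/3, …
ICs: h(0) = 0, h′(0) = 16.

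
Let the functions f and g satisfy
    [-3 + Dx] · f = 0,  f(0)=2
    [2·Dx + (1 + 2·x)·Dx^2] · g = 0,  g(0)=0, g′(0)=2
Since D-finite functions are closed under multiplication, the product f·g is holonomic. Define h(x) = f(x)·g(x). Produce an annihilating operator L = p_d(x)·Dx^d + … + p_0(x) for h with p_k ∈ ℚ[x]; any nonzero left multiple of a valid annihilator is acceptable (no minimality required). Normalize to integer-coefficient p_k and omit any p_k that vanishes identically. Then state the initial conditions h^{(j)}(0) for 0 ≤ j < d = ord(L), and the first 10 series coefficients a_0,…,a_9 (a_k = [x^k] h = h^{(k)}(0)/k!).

L = (3 + 18·x) + (-4 - 12·x)·Dx + (1 + 2·x)·Dx^2  (order 2).
h: a_k = 0, 4, 8, 34/3, 8, 83/10, -1/3, 1137/140, -56/5, 218377/10080, …
ICs: h(0) = 0, h′(0) = 4.

f: a_k = 2, 6, 9, 9, 27/4, 81/20, 81/40, 243/280, 729/2240, 243/2240, …
g: a_k = 0, 2, -2, 8/3, -4, 32/5, -32/3, 128/7, -32, 512/9, …
f·g: L₀ = L_f ⊗_s L_g, ord ≤ 1·2.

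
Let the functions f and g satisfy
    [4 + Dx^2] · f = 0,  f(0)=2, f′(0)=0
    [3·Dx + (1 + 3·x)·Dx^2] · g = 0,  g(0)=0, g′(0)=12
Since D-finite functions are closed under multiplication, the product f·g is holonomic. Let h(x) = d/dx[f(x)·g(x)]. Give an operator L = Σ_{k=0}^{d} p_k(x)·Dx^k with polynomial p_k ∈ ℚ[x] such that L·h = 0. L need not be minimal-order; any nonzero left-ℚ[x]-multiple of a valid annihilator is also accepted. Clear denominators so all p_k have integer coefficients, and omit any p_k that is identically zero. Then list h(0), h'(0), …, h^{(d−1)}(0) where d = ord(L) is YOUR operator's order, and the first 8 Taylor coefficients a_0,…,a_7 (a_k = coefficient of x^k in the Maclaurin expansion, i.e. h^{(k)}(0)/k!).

L = (-21880 - 49536·x - 195264·x^2 - 252288·x^3 + 225504·x^4 + 746496·x^5 + 373248·x^6) + (-9384 - 44856·x - 47520·x^2 + 90720·x^3 + 311040·x^4 + 186624·x^5)·Dx + (-6026 - 16344·x - 53892·x^2 - 32832·x^3 + 182736·x^4 + 373248·x^5 + 186624·x^6)·Dx^2 + (-2346 - 11214·x - 11880·x^2 + 22680·x^3 + 77760·x^4 + 46656·x^5)·Dx^3 + (-139 - 990·x - 1269·x^2 + 7560·x^3 + 31590·x^4 + 46656·x^5 + 23328·x^6)·Dx^4  (order 4).
h: a_k = 24, -72, 72, -360, 1304, -4032, 185608/15, -188872/5, …
ICs: h(0) = 24, h′(0) = -72, h′′(0) = 144, h′′′(0) = -2160.

f: a_k = 2, 0, -4, 0, 4/3, 0, -8/45, 0, …
g: a_k = 0, 12, -18, 36, -81, 972/5, -486, 8748/7, …
Sym-product of L_f,L_g gives L₀ (≤ ord 4).
Derive L from L₀ (diff closure).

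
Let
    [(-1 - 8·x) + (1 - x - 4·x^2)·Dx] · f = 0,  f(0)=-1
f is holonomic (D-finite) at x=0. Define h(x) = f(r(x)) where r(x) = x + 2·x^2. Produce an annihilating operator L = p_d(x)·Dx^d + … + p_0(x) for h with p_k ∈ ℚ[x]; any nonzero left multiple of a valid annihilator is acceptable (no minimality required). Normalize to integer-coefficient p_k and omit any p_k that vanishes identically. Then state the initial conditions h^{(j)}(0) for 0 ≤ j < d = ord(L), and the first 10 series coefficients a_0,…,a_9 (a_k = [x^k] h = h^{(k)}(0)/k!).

f: a_k = -1, -1, -5, -9, -29, -65, -181, -441, -1165, -2929, …
f∘r: x↦r, Dx↦Dx/r' in L_f ⇒ L₀.
L = (1 + 12·x + 48·x^2 + 64·x^3) + (-1 + x + 6·x^2 + 16·x^3 + 16·x^4)·Dx  (order 1).
h: a_k = -1, -1, -7, -29, -103, -405, -1599, -6141, -23863, -92773, …
ICs: h(0) = -1.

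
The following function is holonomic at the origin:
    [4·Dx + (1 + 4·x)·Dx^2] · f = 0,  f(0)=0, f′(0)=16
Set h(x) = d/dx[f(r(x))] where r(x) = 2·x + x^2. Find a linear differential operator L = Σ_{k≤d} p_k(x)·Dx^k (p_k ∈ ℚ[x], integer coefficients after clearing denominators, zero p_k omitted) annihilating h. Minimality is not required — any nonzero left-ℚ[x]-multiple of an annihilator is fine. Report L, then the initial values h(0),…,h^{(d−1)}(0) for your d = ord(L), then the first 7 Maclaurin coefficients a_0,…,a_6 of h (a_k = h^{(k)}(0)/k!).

f: a_k = 0, 16, -32, 256/3, -256, 4096/5, -8192/3, …
h₀=f(r): pull back L_f along r ⇒ L₀.
h₀' ⇒ L via d/dx closure of L₀.
L = (7 + 8·x + 4·x^2) + (1 + 9·x + 12·x^2 + 4·x^3)·Dx  (order 1).
h: a_k = 32, -224, 1664, -12416, 92672, -691712, 5163008, …
ICs: h(0) = 32.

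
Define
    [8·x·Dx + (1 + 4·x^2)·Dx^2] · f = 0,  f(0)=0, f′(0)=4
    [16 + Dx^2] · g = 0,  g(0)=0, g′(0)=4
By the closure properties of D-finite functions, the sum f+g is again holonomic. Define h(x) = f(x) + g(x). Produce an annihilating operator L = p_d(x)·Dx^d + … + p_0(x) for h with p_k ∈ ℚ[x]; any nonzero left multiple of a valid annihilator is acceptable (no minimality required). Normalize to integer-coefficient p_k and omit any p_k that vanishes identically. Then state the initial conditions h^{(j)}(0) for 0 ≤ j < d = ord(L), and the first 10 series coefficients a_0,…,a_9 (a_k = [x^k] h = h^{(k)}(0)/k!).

f: a_k = 0, 4, 0, -16/3, 0, 64/5, 0, -256/7, 0, 1024/9, …
g: a_k = 0, 4, 0, -32/3, 0, 128/15, 0, -1024/315, 0, 2048/2835, …
L₀ := lclm(L_f,L_g); ord L₀ ≤ 2+2.
L = (-512·x + 5120·x^3 + 4096·x^5)·Dx + (16 + 512·x^2 + 2304·x^4 + 2048·x^6)·Dx^2 + (-32·x + 320·x^3 + 256·x^5)·Dx^3 + (1 + 32·x^2 + 144·x^4 + 128·x^6)·Dx^4  (order 4).
h: a_k = 0, 8, 0, -16, 0, 64/3, 0, -1792/45, 0, 324608/2835, …
ICs: h(0) = 0, h′(0) = 8, h′′(0) = 0, h′′′(0) = -96.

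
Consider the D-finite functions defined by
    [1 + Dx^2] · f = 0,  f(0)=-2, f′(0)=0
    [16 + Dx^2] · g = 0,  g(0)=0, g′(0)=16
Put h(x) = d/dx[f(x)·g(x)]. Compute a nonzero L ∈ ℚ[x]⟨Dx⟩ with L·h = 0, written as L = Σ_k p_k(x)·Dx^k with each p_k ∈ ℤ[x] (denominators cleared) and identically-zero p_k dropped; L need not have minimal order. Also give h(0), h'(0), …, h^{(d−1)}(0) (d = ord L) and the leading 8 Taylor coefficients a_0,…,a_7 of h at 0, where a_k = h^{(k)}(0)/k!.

L = 225 + 34·Dx^2 + Dx^4  (order 4).
h: a_k = -32, 0, 304, 0, -1684/3, 0, 20078/45, 0, …
ICs: h(0) = -32, h′(0) = 0, h′′(0) = 608, h′′′(0) = 0.

f: a_k = -2, 0, 1, 0, -1/12, 0, 1/360, 0, …
g: a_k = 0, 16, 0, -128/3, 0, 512/15, 0, -4096/315, …
Sym-product of L_f,L_g gives L₀ (≤ ord 4).
h=h₀': d/dx-closure on L₀ ⇒ L.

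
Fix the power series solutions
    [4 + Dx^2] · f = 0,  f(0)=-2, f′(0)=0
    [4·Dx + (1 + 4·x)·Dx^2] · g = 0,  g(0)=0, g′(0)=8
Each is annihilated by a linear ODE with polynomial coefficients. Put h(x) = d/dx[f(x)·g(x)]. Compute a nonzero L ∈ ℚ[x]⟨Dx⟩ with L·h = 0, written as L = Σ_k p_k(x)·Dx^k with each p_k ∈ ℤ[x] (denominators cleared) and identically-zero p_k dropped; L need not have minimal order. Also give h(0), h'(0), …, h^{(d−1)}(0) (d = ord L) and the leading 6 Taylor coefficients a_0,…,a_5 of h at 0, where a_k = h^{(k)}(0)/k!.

f: a_k = -2, 0, 4, 0, -4/3, 0, …
g: a_k = 0, 8, -16, 128/3, -128, 2048/5, …
L₀ := L_f ⊗_s L_g (sym. prod.), ord ≤ 4.
Differentiate: ansatz ord ≤ ord L₀ ⇒ L.
L = (-832 - 992·x - 5568·x^2 - 12288·x^3 - 2048·x^4 + 24576·x^5 + 16384·x^6) + (-264 - 1568·x - 2560·x^2 + 10240·x^4 + 8192·x^5)·Dx + (-220 - 368·x - 1760·x^2 - 3072·x^3 + 2048·x^4 + 12288·x^5 + 8192·x^6)·Dx^2 + (-66 - 392·x - 640·x^2 + 2560·x^4 + 2048·x^5)·Dx^3 + (-3 - 30·x - 92·x^2 + 640·x^4 + 1536·x^5 + 1024·x^6)·Dx^4  (order 4).
h: a_k = -16, 64, -160, 768, -3296, 13440, …
ICs: h(0) = -16, h′(0) = 64, h′′(0) = -320, h′′′(0) = 4608.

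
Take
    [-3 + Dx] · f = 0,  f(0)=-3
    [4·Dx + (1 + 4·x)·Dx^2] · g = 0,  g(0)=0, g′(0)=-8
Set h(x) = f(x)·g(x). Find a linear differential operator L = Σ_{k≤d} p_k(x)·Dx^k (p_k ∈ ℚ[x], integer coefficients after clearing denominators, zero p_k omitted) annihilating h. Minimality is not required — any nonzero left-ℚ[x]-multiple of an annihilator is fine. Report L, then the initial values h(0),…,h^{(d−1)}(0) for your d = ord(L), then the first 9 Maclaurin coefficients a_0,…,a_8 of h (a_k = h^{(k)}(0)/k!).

L = (-3 + 36·x) + (-2 - 24·x)·Dx + (1 + 4·x)·Dx^2  (order 2).
h: a_k = 0, 24, 24, 92, -108, 2589/5, -1675, 414129/70, -209991/10, …
ICs: h(0) = 0, h′(0) = 24.

f: a_k = -3, -9, -27/2, -27/2, -81/8, -243/40, -243/80, -729/560, -2187/4480, …
g: a_k = 0, -8, 16, -128/3, 128, -2048/5, 4096/3, -32768/7, 16384, …
L₀ := L_f ⊗_s L_g (sym. prod.), ord ≤ 2.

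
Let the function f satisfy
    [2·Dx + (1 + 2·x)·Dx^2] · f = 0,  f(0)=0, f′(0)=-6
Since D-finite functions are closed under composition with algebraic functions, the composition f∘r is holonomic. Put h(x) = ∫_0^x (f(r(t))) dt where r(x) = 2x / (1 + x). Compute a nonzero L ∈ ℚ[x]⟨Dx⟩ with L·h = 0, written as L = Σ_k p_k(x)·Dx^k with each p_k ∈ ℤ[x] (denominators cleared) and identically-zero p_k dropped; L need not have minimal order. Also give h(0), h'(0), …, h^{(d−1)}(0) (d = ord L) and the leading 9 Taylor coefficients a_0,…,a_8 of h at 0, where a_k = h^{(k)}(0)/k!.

f: a_k = 0, -6, 6, -8, 12, -96/5, 32, -384/7, 96, …
Change of var in L_f (x↦r) gives L₀.
∫: right-multiply L₀ by Dx.
L = (6 + 10·x)·Dx^2 + (1 + 6·x + 5·x^2)·Dx^3  (order 3).
h: a_k = 0, 0, -6, 12, -31, 468/5, -1562/5, 1116, -58593/14, …
ICs: h(0) = 0, h′(0) = 0, h′′(0) = -12.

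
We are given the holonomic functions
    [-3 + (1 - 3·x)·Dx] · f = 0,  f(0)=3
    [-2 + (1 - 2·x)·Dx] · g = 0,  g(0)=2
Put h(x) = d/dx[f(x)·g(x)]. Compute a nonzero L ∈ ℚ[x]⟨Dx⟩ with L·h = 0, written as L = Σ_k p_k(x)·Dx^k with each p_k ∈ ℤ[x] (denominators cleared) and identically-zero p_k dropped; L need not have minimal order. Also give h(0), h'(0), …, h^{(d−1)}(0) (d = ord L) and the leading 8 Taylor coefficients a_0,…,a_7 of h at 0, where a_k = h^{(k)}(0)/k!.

L = (38 - 180·x + 216·x^2) + (-5 + 37·x - 90·x^2 + 72·x^3)·Dx  (order 1).
h: a_k = 30, 228, 1170, 5064, 19950, 74124, 264810, 920208, …
ICs: h(0) = 30.

f: a_k = 3, 9, 27, 81, 243, 729, 2187, 6561, …
g: a_k = 2, 4, 8, 16, 32, 64, 128, 256, …
f·g: L₀ = L_f ⊗_s L_g, ord ≤ 1·1.
Differentiate: ansatz ord ≤ ord L₀ ⇒ L.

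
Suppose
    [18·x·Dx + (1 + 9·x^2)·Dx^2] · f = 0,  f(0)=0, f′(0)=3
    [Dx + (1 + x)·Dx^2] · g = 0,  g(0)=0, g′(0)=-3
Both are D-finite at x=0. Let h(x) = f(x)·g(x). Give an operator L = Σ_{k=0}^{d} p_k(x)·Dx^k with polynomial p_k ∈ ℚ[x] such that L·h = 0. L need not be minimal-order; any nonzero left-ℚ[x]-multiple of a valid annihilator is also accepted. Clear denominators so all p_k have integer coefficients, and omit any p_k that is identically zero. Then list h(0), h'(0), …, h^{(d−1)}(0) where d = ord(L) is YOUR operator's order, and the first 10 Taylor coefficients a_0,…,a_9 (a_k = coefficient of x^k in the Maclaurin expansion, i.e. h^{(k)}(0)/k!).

L = (1368 + 2700·x + 37584·x^2 + 95580·x^3 + 87480·x^4 + 37908·x^5 + 26244·x^7)·Dx + (1298 + 9180·x + 54612·x^2 + 194724·x^3 + 324000·x^4 + 271188·x^5 + 102060·x^6 + 78732·x^7 + 91854·x^8)·Dx^2 + (76 + 2848·x + 12096·x^2 + 43992·x^3 + 117288·x^4 + 173016·x^5 + 139968·x^6 + 75816·x^7 + 78732·x^8 + 52488·x^9)·Dx^3 + (37 + 146·x + 901·x^2 + 2808·x^3 + 7362·x^4 + 15228·x^5 + 21546·x^6 + 17496·x^7 + 12393·x^8 + 13122·x^9 + 6561·x^10)·Dx^4  (order 4).
h: a_k = 0, 0, -9, 9/2, 24, -45/4, -693/5, 1353/20, 4464/5, -121959/280, …
ICs: h(0) = 0, h′(0) = 0, h′′(0) = -18, h′′′(0) = 27.

f: a_k = 0, 3, 0, -9, 0, 243/5, 0, -2187/7, 0, 2187, …
g: a_k = 0, -3, 3/2, -1, 3/4, -3/5, 1/2, -3/7, 3/8, -1/3, …
Sym-product of L_f,L_g gives L₀ (≤ ord 4).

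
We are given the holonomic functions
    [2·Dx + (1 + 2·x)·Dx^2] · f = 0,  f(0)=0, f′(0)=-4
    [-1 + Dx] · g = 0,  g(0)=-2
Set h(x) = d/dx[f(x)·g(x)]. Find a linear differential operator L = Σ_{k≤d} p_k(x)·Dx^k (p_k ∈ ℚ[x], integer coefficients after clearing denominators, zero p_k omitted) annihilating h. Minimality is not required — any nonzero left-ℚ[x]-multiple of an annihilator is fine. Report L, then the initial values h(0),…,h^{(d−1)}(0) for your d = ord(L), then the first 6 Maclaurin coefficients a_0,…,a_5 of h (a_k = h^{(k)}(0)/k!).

L = (5 - 4·x + 4·x^2) + (-4 + 4·x - 8·x^2)·Dx + (-1 + 4·x^2)·Dx^2  (order 2).
h: a_k = 8, 0, 20, -32, 209/3, -424/3, …
ICs: h(0) = 8, h′(0) = 0.

f: a_k = 0, -4, 4, -16/3, 8, -64/5, …
g: a_k = -2, -2, -1, -1/3, -1/12, -1/60, …
Product ⇒ symmetric product L₀, ord ≤ 2.
h=h₀': d/dx-closure on L₀ ⇒ L.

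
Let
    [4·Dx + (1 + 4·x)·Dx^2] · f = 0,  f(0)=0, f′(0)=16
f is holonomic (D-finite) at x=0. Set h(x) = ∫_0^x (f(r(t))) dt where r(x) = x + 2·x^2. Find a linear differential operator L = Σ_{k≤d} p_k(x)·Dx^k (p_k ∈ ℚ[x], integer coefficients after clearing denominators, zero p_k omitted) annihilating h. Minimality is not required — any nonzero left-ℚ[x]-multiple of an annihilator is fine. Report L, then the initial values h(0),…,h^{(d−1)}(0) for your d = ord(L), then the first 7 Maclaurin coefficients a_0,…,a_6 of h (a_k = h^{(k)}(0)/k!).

f: a_k = 0, 16, -32, 256/3, -256, 4096/5, -8192/3, …
f∘r: x↦r, Dx↦Dx/r' in L_f ⇒ L₀.
Integrate: L := L₀·Dx.
L = (16·x + 32·x^2)·Dx^2 + (1 + 8·x + 24·x^2 + 32·x^3)·Dx^3  (order 3).
h: a_k = 0, 0, 8, 0, -32/3, 128/5, -512/15, …
ICs: h(0) = 0, h′(0) = 0, h′′(0) = 16.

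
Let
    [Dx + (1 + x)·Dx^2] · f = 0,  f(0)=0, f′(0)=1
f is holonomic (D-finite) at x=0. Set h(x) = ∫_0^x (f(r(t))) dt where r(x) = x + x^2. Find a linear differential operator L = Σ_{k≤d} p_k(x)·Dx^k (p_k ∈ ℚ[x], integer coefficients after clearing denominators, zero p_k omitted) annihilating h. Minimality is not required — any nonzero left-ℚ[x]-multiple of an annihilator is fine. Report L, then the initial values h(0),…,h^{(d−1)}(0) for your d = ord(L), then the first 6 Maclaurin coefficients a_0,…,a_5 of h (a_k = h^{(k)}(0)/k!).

f: a_k = 0, 1, -1/2, 1/3, -1/4, 1/5, …
Substitute x→r, Dx→(1/r')Dx; clear ⇒ L₀.
h=∫₀ˣh₀: take L = L₀·Dx.
L = (-1 + 2·x + 2·x^2)·Dx^2 + (1 + 3·x + 3·x^2 + 2·x^3)·Dx^3  (order 3).
h: a_k = 0, 0, 1/2, 1/6, -1/6, 1/20, …
ICs: h(0) = 0, h′(0) = 0, h′′(0) = 1.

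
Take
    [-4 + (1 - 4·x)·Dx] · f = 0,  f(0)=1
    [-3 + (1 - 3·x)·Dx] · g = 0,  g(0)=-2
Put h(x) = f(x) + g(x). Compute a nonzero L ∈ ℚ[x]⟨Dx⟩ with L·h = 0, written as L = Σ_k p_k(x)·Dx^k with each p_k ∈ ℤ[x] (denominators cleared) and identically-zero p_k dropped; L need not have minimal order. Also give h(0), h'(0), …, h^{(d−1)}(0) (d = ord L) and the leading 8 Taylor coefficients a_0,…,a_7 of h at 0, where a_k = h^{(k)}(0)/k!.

f: a_k = 1, 4, 16, 64, 256, 1024, 4096, 16384, …
g: a_k = -2, -6, -18, -54, -162, -486, -1458, -4374, …
L₀ := lclm(L_f,L_g); ord L₀ ≤ 1+1.
L = -24 + (14 - 48·x)·Dx + (-1 + 7·x - 12·x^2)·Dx^2  (order 2).
h: a_k = -1, -2, -2, 10, 94, 538, 2638, 12010, …
ICs: h(0) = -1, h′(0) = -2.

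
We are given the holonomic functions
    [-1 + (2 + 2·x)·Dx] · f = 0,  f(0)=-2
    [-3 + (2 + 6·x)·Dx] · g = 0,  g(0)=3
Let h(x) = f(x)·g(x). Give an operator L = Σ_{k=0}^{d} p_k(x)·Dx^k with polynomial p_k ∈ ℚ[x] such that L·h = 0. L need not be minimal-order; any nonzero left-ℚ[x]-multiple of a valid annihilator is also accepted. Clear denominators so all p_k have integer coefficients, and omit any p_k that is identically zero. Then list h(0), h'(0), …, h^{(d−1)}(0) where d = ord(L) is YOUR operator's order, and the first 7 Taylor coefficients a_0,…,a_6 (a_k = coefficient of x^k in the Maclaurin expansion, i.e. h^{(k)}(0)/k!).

L = (-2 - 3·x) + (1 + 4·x + 3·x^2)·Dx  (order 1).
h: a_k = -6, -12, 3, -6, 51/4, -57/2, 531/8, …
ICs: h(0) = -6.

f: a_k = -2, -1, 1/4, -1/8, 5/64, -7/128, 21/512, …
g: a_k = 3, 9/2, -27/8, 81/16, -1215/128, 5103/256, -45927/1024, …
Sym-product of L_f,L_g gives L₀ (≤ ord 1).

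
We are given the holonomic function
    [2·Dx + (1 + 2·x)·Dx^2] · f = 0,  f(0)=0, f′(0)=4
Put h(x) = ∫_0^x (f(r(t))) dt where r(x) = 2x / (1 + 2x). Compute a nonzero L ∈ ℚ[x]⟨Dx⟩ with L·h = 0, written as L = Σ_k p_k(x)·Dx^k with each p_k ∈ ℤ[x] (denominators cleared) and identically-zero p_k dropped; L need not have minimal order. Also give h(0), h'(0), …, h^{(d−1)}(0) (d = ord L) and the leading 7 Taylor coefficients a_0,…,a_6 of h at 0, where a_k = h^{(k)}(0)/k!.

f: a_k = 0, 4, -4, 16/3, -8, 64/5, -64/3, …
L₀ from L_f via x↦r, Dx↦r'^{-1}Dx.
h=∫h₀ ⇒ L = L₀·Dx.
L = (8 + 24·x)·Dx^2 + (1 + 8·x + 12·x^2)·Dx^3  (order 3).
h: a_k = 0, 0, 4, -32/3, 104/3, -128, 7744/15, …
ICs: h(0) = 0, h′(0) = 0, h′′(0) = 8.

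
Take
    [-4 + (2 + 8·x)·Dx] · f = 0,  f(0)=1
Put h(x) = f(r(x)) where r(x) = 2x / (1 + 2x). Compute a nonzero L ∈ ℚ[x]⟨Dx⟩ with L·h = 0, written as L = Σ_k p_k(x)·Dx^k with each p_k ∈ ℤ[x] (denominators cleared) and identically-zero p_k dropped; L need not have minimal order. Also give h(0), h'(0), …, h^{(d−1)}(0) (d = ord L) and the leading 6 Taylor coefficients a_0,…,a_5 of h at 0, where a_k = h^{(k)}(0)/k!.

L = -4 + (1 + 12·x + 20·x^2)·Dx  (order 1).
h: a_k = 1, 4, -16, 80, -480, 3264, …
ICs: h(0) = 1.

f: a_k = 1, 2, -2, 4, -10, 28, …
Substitute x→r, Dx→(1/r')Dx; clear ⇒ L₀.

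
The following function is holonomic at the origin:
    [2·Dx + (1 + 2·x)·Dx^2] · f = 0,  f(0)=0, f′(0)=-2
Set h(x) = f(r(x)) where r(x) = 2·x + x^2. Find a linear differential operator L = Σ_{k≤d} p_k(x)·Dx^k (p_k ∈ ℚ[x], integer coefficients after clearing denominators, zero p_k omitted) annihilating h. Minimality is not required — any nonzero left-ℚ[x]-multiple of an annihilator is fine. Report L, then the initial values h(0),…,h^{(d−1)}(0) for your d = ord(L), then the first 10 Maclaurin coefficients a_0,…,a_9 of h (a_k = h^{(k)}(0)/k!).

f: a_k = 0, -2, 2, -8/3, 4, -32/5, 32/3, -128/7, 32, -512/9, …
h₀=f(r): pull back L_f along r ⇒ L₀.
L = (3 + 4·x + 2·x^2)·Dx + (1 + 5·x + 6·x^2 + 2·x^3)·Dx^2  (order 2).
h: a_k = 0, -4, 6, -40/3, 34, -464/5, 264, -5408/7, 2308, -63040/9, …
ICs: h(0) = 0, h′(0) = -4.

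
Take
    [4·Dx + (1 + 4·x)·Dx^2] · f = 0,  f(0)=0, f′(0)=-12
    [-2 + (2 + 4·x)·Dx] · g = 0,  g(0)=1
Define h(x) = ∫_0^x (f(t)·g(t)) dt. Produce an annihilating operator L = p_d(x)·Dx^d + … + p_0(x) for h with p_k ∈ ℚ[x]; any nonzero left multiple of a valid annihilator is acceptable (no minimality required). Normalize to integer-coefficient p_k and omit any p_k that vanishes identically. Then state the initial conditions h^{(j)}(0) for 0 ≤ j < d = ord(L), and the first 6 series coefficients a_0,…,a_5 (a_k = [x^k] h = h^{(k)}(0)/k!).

f: a_k = 0, -12, 24, -64, 192, -3072/5, …
g: a_k = 1, 1, -1/2, 1/2, -5/8, 7/8, …
Product ⇒ symmetric product L₀, ord ≤ 2.
∫: right-multiply L₀ by Dx.
L = (-1 + 4·x)·Dx + (2 + 4·x)·Dx^2 + (1 + 8·x + 20·x^2 + 16·x^3)·Dx^3  (order 3).
h: a_k = 0, 0, -6, 4, -17/2, 22, …
ICs: h(0) = 0, h′(0) = 0, h′′(0) = -12.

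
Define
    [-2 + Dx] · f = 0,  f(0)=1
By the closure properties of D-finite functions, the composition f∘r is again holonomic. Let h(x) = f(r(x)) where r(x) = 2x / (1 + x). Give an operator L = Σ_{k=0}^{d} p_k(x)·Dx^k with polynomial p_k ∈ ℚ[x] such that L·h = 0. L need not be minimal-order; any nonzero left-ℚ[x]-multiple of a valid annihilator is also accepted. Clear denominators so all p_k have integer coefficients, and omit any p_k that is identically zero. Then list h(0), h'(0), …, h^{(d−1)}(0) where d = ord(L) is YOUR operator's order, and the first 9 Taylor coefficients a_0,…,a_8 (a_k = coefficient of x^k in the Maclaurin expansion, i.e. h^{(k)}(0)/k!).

f: a_k = 1, 2, 2, 4/3, 2/3, 4/15, 4/45, 8/315, 2/315, …
h₀=f(r): pull back L_f along r ⇒ L₀.
L = -4 + (1 + 2·x + x^2)·Dx  (order 1).
h: a_k = 1, 4, 4, -4/3, -4/3, 28/15, -44/45, -68/315, 316/315, …
ICs: h(0) = 1.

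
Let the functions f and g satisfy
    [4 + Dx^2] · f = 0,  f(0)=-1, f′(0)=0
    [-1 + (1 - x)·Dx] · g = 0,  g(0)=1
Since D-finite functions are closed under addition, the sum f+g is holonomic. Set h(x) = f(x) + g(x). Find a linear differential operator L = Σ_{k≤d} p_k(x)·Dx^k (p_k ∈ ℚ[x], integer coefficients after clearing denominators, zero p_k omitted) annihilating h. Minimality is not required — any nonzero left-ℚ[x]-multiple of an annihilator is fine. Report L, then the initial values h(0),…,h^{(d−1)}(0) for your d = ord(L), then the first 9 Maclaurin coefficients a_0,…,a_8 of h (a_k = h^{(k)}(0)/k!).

L = (-20 + 16·x - 8·x^2) + (12 - 28·x + 24·x^2 - 8·x^3)·Dx + (-5 + 4·x - 2·x^2)·Dx^2 + (3 - 7·x + 6·x^2 - 2·x^3)·Dx^3  (order 3).
h: a_k = 0, 1, 3, 1, 1/3, 1, 49/45, 1, 313/315, …
ICs: h(0) = 0, h′(0) = 1, h′′(0) = 6.

f: a_k = -1, 0, 2, 0, -2/3, 0, 4/45, 0, -2/315, …
g: a_k = 1, 1, 1, 1, 1, 1, 1, 1, 1, …
h₀=f+g: left-lcm gives L₀, ord ≤ 3.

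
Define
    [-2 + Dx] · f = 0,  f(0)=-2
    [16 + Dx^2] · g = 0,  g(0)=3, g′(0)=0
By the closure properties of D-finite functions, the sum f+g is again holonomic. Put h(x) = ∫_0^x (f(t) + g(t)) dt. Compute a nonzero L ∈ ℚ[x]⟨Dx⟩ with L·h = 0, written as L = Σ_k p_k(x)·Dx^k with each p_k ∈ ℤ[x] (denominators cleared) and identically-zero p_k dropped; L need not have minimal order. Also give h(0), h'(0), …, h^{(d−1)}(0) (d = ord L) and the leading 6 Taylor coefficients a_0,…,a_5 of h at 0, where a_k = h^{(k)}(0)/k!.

f: a_k = -2, -4, -4, -8/3, -4/3, -8/15, …
g: a_k = 3, 0, -24, 0, 32, 0, …
L₀ := lclm(L_f,L_g); ord L₀ ≤ 1+2.
∫: right-multiply L₀ by Dx.
L = -32·Dx + 16·Dx^2 - 2·Dx^3 + Dx^4  (order 4).
h: a_k = 0, 1, -2, -28/3, -2/3, 92/15, …
ICs: h(0) = 0, h′(0) = 1, h′′(0) = -4, h′′′(0) = -56.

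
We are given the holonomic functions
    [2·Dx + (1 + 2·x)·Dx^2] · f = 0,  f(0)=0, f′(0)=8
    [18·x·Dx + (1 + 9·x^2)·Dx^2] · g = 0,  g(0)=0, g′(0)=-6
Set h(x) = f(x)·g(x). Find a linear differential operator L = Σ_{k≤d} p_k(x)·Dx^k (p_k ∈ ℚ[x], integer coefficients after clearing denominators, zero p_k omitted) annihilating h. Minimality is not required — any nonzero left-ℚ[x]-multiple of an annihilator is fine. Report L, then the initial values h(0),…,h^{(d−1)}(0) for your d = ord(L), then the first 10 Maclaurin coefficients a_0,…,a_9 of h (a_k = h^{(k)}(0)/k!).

f: a_k = 0, 8, -8, 32/3, -16, 128/5, -128/3, 512/7, -128, 2048/9, …
g: a_k = 0, -6, 0, 18, 0, -486/5, 0, 4374/7, 0, -4374, …
Product ⇒ symmetric product L₀, ord ≤ 4.
L = (792 + 3024·x + 22680·x^2 + 102384·x^3 + 174960·x^4 + 151632·x^5 + 104976·x^7)·Dx + (332 + 4752·x + 28908·x^2 + 127008·x^3 + 351216·x^4 + 542376·x^5 + 408240·x^6 + 157464·x^7 + 367416·x^8)·Dx^2 + (44 + 916·x + 6696·x^2 + 27252·x^3 + 85860·x^4 + 193428·x^5 + 279936·x^6 + 224532·x^7 + 157464·x^8 + 209952·x^9)·Dx^3 + (10 + 76·x + 418·x^2 + 1728·x^3 + 5391·x^4 + 12960·x^5 + 24948·x^6 + 34992·x^7 + 29889·x^8 + 26244·x^9 + 26244·x^10)·Dx^4  (order 4).
h: a_k = 0, 0, -48, 48, 80, -48, -3696/5, 3728/5, 3984, -120528/35, …
ICs: h(0) = 0, h′(0) = 0, h′′(0) = -96, h′′′(0) = 288.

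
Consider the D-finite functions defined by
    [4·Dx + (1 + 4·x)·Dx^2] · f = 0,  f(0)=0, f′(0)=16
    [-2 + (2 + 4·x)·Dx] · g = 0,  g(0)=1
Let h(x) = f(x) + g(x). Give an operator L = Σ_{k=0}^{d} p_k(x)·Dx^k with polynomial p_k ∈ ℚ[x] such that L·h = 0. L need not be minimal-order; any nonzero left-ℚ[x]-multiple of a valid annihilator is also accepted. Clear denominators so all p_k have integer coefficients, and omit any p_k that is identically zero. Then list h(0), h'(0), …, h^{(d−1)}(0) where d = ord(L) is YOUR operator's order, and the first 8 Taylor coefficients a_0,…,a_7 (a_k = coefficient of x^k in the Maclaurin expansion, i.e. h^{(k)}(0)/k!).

f: a_k = 0, 16, -32, 256/3, -256, 4096/5, -8192/3, 65536/7, …
g: a_k = 1, 1, -1/2, 1/2, -5/8, 7/8, -21/16, 33/16, …
Sum ⇒ L₀ = lclm(L_f,L_g) in ℚ(x)⟨Dx⟩.
L = (20 + 16·x)·Dx + (29 + 104·x + 80·x^2)·Dx^2 + (3 + 22·x + 48·x^2 + 32·x^3)·Dx^3  (order 3).
h: a_k = 1, 17, -65/2, 515/6, -2053/8, 32803/40, -131135/48, 1048807/112, …
ICs: h(0) = 1, h′(0) = 17, h′′(0) = -65.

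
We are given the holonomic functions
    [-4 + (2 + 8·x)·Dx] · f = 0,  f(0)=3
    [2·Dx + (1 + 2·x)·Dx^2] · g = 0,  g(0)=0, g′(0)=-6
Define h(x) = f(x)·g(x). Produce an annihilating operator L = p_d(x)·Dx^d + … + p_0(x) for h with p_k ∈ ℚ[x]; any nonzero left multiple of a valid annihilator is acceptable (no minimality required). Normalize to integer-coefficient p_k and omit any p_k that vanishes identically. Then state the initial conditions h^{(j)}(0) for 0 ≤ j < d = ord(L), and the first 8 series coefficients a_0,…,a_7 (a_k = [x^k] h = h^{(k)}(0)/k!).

f: a_k = 3, 6, -6, 12, -30, 84, -252, 792, …
g: a_k = 0, -6, 6, -8, 12, -96/5, 32, -384/7, …
f·g: L₀ = L_f ⊗_s L_g, ord ≤ 1·2.
L = (8 + 8·x) + (-2 - 8·x)·Dx + (1 + 10·x + 32·x^2 + 32·x^3)·Dx^2  (order 2).
h: a_k = 0, -18, -18, 48, -120, 1572/5, -4356/5, 88992/35, …
ICs: h(0) = 0, h′(0) = -18.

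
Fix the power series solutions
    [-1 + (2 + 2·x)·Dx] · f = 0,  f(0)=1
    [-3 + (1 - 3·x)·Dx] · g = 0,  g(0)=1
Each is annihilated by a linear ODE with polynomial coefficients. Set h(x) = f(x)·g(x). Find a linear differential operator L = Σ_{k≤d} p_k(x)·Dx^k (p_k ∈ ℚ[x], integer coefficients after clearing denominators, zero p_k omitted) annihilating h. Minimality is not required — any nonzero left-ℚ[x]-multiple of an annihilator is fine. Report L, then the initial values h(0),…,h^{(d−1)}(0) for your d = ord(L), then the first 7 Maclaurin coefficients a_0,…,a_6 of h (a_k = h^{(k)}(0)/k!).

L = (7 + 3·x) + (-2 + 4·x + 6·x^2)·Dx  (order 1).
h: a_k = 1, 7/2, 83/8, 499/16, 11971/128, 71833/256, 861975/1024, …
ICs: h(0) = 1.

f: a_k = 1, 1/2, -1/8, 1/16, -5/128, 7/256, -21/1024, …
g: a_k = 1, 3, 9, 27, 81, 243, 729, …
Sym-product of L_f,L_g gives L₀ (≤ ord 1).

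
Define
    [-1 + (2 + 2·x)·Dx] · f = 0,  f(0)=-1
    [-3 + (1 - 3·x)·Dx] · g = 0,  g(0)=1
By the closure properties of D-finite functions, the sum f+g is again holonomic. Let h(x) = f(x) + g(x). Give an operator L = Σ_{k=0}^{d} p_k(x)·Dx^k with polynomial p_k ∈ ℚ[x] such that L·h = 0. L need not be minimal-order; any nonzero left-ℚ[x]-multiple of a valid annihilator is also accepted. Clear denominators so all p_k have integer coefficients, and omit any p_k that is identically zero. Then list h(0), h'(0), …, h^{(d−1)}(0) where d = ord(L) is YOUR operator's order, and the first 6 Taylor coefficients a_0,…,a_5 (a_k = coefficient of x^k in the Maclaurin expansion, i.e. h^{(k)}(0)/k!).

L = (39 + 27·x) + (-73 - 138·x - 81·x^2)·Dx + (10 - 2·x - 66·x^2 - 54·x^3)·Dx^2  (order 2).
h: a_k = 0, 5/2, 73/8, 431/16, 10373/128, 62201/256, …
ICs: h(0) = 0, h′(0) = 5/2.

f: a_k = -1, -1/2, 1/8, -1/16, 5/128, -7/256, …
g: a_k = 1, 3, 9, 27, 81, 243, …
f+g: L₀ = lclm(L_f,L_g), ord ≤ 1+1.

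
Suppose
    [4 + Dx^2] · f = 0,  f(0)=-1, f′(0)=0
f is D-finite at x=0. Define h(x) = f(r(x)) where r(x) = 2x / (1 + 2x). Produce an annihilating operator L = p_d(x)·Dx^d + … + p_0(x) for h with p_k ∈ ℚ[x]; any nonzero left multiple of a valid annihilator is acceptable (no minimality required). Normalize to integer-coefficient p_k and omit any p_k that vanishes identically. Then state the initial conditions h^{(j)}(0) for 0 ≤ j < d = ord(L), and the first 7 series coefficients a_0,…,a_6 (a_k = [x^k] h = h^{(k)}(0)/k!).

L = 16 + (4 + 24·x + 48·x^2 + 32·x^3)·Dx + (1 + 8·x + 24·x^2 + 32·x^3 + 16·x^4)·Dx^2  (order 2).
h: a_k = -1, 0, 8, -32, 256/3, -512/3, 9856/45, …
ICs: h(0) = -1, h′(0) = 0.

f: a_k = -1, 0, 2, 0, -2/3, 0, 4/45, …
h₀=f(r): pull back L_f along r ⇒ L₀.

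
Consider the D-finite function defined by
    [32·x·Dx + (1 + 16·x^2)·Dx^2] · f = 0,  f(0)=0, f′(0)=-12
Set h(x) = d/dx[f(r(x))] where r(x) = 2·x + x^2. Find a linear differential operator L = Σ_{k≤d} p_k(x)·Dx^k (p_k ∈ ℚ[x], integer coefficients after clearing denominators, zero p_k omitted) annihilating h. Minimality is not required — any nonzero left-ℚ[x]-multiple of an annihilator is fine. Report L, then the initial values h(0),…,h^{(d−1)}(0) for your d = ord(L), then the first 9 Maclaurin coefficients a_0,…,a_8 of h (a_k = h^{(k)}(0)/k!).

L = (-1 + 128·x + 256·x^2 + 192·x^3 + 48·x^4) + (1 + x + 64·x^2 + 128·x^3 + 80·x^4 + 16·x^5)·Dx  (order 1).
h: a_k = -24, -24, 1536, 3072, -96384, -294528, 5947392, 24969216, -360241152, …
ICs: h(0) = -24.

f: a_k = 0, -12, 0, 64, 0, -3072/5, 0, 49152/7, 0, …
L₀ from L_f via x↦r, Dx↦r'^{-1}Dx.
h=h₀': d/dx-closure on L₀ ⇒ L.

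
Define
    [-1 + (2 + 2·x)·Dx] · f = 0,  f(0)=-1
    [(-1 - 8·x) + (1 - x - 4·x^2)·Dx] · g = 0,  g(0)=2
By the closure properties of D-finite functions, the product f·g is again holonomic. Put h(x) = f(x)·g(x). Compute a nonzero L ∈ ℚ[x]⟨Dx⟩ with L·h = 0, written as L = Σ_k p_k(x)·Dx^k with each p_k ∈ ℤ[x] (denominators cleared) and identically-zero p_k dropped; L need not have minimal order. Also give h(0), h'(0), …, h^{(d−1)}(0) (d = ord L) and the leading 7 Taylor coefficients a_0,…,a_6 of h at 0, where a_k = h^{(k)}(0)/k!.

L = (3 + 17·x + 12·x^2) + (-2 + 10·x^2 + 8·x^3)·Dx  (order 1).
h: a_k = -2, -3, -43/4, -183/8, -4211/64, -20141/128, -215295/512, …
ICs: h(0) = -2.

f: a_k = -1, -1/2, 1/8, -1/16, 5/128, -7/256, 21/1024, …
g: a_k = 2, 2, 10, 18, 58, 130, 362, …
Product ⇒ symmetric product L₀, ord ≤ 1.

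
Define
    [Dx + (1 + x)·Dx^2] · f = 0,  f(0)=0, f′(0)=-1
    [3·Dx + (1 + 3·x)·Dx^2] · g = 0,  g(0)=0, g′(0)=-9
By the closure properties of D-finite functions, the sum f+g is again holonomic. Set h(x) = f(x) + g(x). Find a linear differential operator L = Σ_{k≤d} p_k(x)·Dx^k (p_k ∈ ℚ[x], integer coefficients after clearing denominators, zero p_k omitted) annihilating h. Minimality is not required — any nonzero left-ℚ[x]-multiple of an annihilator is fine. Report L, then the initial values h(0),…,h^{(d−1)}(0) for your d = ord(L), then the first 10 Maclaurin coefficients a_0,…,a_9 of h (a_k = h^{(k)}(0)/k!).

L = 6·Dx + (8 + 12·x)·Dx^2 + (1 + 4·x + 3·x^2)·Dx^3  (order 3).
h: a_k = 0, -10, 14, -82/3, 61, -146, 1094/3, -6562/7, 4921/2, -59050/9, …
ICs: h(0) = 0, h′(0) = -10, h′′(0) = 28.

f: a_k = 0, -1, 1/2, -1/3, 1/4, -1/5, 1/6, -1/7, 1/8, -1/9, …
g: a_k = 0, -9, 27/2, -27, 243/4, -729/5, 729/2, -6561/7, 19683/8, -6561, …
Sum ⇒ L₀ = lclm(L_f,L_g) in ℚ(x)⟨Dx⟩.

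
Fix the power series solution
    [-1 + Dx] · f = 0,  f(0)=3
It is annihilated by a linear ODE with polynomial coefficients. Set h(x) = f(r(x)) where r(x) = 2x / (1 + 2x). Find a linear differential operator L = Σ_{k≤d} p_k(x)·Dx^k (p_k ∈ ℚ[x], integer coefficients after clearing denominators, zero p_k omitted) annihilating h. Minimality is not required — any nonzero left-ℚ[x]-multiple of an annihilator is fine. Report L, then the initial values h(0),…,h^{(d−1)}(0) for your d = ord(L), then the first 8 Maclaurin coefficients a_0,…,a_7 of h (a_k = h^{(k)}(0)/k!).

L = -2 + (1 + 4·x + 4·x^2)·Dx  (order 1).
h: a_k = 3, 6, -6, 4, 2, -76/5, 604/15, -8728/105, …
ICs: h(0) = 3.

f: a_k = 3, 3, 3/2, 1/2, 1/8, 1/40, 1/240, 1/1680, …
L₀ from L_f via x↦r, Dx↦r'^{-1}Dx.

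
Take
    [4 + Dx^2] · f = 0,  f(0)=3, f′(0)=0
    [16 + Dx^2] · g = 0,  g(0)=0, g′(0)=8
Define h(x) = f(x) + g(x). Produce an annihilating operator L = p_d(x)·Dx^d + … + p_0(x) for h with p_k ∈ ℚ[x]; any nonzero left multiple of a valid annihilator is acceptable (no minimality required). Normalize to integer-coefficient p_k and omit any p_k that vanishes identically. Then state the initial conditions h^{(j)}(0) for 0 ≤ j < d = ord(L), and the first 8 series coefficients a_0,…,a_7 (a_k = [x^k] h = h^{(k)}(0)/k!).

f: a_k = 3, 0, -6, 0, 2, 0, -4/15, 0, …
g: a_k = 0, 8, 0, -64/3, 0, 256/15, 0, -2048/315, …
L₀ := lclm(L_f,L_g); ord L₀ ≤ 2+2.
L = 64 + 20·Dx^2 + Dx^4  (order 4).
h: a_k = 3, 8, -6, -64/3, 2, 256/15, -4/15, -2048/315, …
ICs: h(0) = 3, h′(0) = 8, h′′(0) = -12, h′′′(0) = -128.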